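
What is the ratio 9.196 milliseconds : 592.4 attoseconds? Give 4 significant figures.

15520000000000

(9.196 × 10^-3) / (592.4 × 10^-18) = 0.015523 × 10^15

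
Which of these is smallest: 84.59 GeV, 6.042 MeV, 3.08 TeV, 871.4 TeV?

84.59 GeV = 84590000000 eV
6.042 MeV = 6042000 eV
3.08 TeV = 3080000000000 eV
871.4 TeV = 871400000000000 eV

6.042 MeV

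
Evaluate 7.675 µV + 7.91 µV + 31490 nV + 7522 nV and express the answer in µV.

54.597 µV

In µV:
  7.675 µV → 7.675
  7.91 µV → 7.91
  31490 nV = 31490e-3 µV = 31.49
  7522 nV = 7522e-3 µV = 7.522
Sum: 7.675 + 7.91 + 31.49 + 7.522 = 54.597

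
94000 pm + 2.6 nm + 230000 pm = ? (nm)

In nm:
  94000 pm = 94000 × 10⁻³ nm = 94
  2.6 nm → 2.6
  230000 pm = 230000 × 10⁻³ nm = 230
Sum: 94 + 2.6 + 230 = 326.6

326.6 nm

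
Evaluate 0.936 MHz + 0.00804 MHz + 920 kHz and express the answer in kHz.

In kHz:
  0.936 MHz = 0.936 × 10³ kHz = 936
  0.00804 MHz = 0.00804 × 10³ kHz = 8.04
  920 kHz → 920
Sum: 936 + 8.04 + 920 = 1864.04

1864.04 kHz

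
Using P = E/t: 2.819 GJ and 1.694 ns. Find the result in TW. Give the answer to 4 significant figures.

1664000 TW

(2.819 × 10⁹) / (1.694 × 10⁻⁹) = 1.66411 × 10¹⁸ W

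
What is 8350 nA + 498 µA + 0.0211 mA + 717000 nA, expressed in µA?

1244.45 µA

In µA:
  8350 nA = 8350e-3 µA = 8.35
  498 µA → 498
  0.0211 mA = 0.0211e3 µA = 21.1
  717000 nA = 717000e-3 µA = 717
Sum: 8.35 + 498 + 21.1 + 717 = 1244.45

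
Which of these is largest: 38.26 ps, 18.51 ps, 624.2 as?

38.26 ps

38.26 ps = 0.00000000003826 s
18.51 ps = 0.00000000001851 s
624.2 as = 0.0000000000000006242 s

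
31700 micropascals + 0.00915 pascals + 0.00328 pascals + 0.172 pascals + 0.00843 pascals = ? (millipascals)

In millipascals:
  31700 micropascals = 31700 × 10^-3 millipascals = 31.7
  0.00915 pascals = 0.00915 × 10^3 millipascals = 9.15
  0.00328 pascals = 0.00328 × 10^3 millipascals = 3.28
  0.172 pascals = 0.172 × 10^3 millipascals = 172
  0.00843 pascals = 0.00843 × 10^3 millipascals = 8.43
Sum: 31.7 + 9.15 + 3.28 + 172 + 8.43 = 224.56

224.56 millipascals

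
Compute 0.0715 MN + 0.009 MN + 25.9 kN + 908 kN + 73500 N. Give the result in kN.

In kN:
  0.0715 MN = 0.0715 × 10³ kN = 71.5
  0.009 MN = 0.009 × 10³ kN = 9
  25.9 kN → 25.9
  908 kN → 908
  73500 N = 73500 × 10⁻³ kN = 73.5
Sum: 71.5 + 9 + 25.9 + 908 + 73.5 = 1087.9

1087.9 kN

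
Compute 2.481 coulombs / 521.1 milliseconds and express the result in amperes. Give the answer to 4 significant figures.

(2.481) / (521.1 × 10⁻³) = 0.00476108 × 10³ A

4.761 amperes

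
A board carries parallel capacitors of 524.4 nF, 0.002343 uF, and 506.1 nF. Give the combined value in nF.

1032.843 nF

In nF:
  524.4 nF → 524.4
  0.002343 uF = 0.002343 × 10³ nF = 2.343
  506.1 nF → 506.1
Sum: 524.4 + 2.343 + 506.1 = 1032.843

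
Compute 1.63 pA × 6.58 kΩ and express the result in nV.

1.63e-12 × 6.58e3 = 10.7254e-9 V

10.7254 nV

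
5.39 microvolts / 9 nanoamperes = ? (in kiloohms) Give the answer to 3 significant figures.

(5.39 × 10^-6) / (9 × 10^-9) = 0.59889 × 10^3 Ω

0.599 kiloohms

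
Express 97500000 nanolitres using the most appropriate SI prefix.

= 97.5 × 10^-3 litres; 10^-3 is milli.

97.5 millilitres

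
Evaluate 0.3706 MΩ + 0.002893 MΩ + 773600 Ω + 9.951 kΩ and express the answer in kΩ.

1157.044 kΩ

In kΩ:
  0.3706 MΩ = 0.3706e3 kΩ = 370.6
  0.002893 MΩ = 0.002893e3 kΩ = 2.893
  773600 Ω = 773600e-3 kΩ = 773.6
  9.951 kΩ → 9.951
Sum: 370.6 + 2.893 + 773.6 + 9.951 = 1157.044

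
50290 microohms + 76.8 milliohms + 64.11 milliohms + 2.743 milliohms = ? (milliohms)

193.943 milliohms

In milliohms:
  50290 microohms = 50290 × 10⁻³ milliohms = 50.29
  76.8 milliohms → 76.8
  64.11 milliohms → 64.11
  2.743 milliohms → 2.743
Sum: 50.29 + 76.8 + 64.11 + 2.743 = 193.943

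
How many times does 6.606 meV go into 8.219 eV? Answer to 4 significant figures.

1244

(8.219) / (6.606 × 10^-3) = 1.2442 × 10^3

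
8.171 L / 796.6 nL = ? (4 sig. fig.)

10260000

(8.171) / (796.6e-9) = 0.010257e9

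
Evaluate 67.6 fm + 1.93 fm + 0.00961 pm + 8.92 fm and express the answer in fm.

88.06 fm

In fm:
  67.6 fm → 67.6
  1.93 fm → 1.93
  0.00961 pm = 0.00961e3 fm = 9.61
  8.92 fm → 8.92
Sum: 67.6 + 1.93 + 9.61 + 8.92 = 88.06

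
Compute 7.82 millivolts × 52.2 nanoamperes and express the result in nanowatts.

7.82 × 10⁻³ × 52.2 × 10⁻⁹ = 408.204 × 10⁻¹² W

0.408204 nanowatts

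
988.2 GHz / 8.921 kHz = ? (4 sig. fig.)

110800000

(988.2 × 10^9) / (8.921 × 10^3) = 110.77 × 10^6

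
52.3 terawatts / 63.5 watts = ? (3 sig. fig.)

(52.3 × 10^12) / (63.5) = 0.8236 × 10^12

824000000000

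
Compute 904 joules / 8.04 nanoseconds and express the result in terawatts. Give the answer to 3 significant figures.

(904) / (8.04 × 10^-9) = 112.44 × 10^9 W

0.112 terawatts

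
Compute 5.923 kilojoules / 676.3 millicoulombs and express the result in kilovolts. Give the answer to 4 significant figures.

8.758 kilovolts

(5.923e3) / (676.3e-3) = 0.00875795e6 V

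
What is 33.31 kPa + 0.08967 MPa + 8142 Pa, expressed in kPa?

In kPa:
  33.31 kPa → 33.31
  0.08967 MPa = 0.08967 × 10³ kPa = 89.67
  8142 Pa = 8142 × 10⁻³ kPa = 8.142
Sum: 33.31 + 89.67 + 8.142 = 131.122

131.122 kPa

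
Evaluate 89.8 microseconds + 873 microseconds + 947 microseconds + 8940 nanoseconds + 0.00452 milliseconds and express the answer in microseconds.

1923.26 microseconds

In microseconds:
  89.8 microseconds → 89.8
  873 microseconds → 873
  947 microseconds → 947
  8940 nanoseconds = 8940 × 10^-3 microseconds = 8.94
  0.00452 milliseconds = 0.00452 × 10^3 microseconds = 4.52
Sum: 89.8 + 873 + 947 + 8.94 + 4.52 = 1923.26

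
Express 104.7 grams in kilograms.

0.1047 kilograms

(no prefix) = 10⁰, kilo = 10³; factor is 10⁻³.
104.7 × 10⁻³ = 0.1047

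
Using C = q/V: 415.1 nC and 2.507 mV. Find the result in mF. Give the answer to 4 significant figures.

0.1656 mF

(415.1 × 10⁻⁹) / (2.507 × 10⁻³) = 165.576 × 10⁻⁶ F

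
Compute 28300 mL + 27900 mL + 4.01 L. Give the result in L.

60.21 L

In L:
  28300 mL = 28300 × 10^-3 L = 28.3
  27900 mL = 27900 × 10^-3 L = 27.9
  4.01 L → 4.01
Sum: 28.3 + 27.9 + 4.01 = 60.21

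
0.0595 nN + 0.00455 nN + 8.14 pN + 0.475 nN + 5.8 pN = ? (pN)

In pN:
  0.0595 nN = 0.0595 × 10³ pN = 59.5
  0.00455 nN = 0.00455 × 10³ pN = 4.55
  8.14 pN → 8.14
  0.475 nN = 0.475 × 10³ pN = 475
  5.8 pN → 5.8
Sum: 59.5 + 4.55 + 8.14 + 475 + 5.8 = 552.99

552.99 pN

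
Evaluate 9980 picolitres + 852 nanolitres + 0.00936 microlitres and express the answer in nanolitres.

In nanolitres:
  9980 picolitres = 9980 × 10⁻³ nanolitres = 9.98
  852 nanolitres → 852
  0.00936 microlitres = 0.00936 × 10³ nanolitres = 9.36
Sum: 9.98 + 852 + 9.36 = 871.34

871.34 nanolitres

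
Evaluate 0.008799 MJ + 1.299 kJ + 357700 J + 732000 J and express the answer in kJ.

1099.798 kJ

In kJ:
  0.008799 MJ = 0.008799e3 kJ = 8.799
  1.299 kJ → 1.299
  357700 J = 357700e-3 kJ = 357.7
  732000 J = 732000e-3 kJ = 732
Sum: 8.799 + 1.299 + 357.7 + 732 = 1099.798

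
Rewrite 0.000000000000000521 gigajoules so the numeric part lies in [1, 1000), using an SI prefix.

= 521 × 10⁻⁹ joules; 10⁻⁹ is nano.

521 nanojoules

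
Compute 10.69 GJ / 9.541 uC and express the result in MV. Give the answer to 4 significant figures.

1120000000 MV

(10.69 × 10⁹) / (9.541 × 10⁻⁶) = 1.12043 × 10¹⁵ V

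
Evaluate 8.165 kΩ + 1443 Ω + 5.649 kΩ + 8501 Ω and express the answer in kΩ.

In kΩ:
  8.165 kΩ → 8.165
  1443 Ω = 1443e-3 kΩ = 1.443
  5.649 kΩ → 5.649
  8501 Ω = 8501e-3 kΩ = 8.501
Sum: 8.165 + 1.443 + 5.649 + 8.501 = 23.758

23.758 kΩ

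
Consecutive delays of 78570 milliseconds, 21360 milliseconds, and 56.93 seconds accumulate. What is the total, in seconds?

156.86 seconds

In seconds:
  78570 milliseconds = 78570 × 10^-3 seconds = 78.57
  21360 milliseconds = 21360 × 10^-3 seconds = 21.36
  56.93 seconds → 56.93
Sum: 78.57 + 21.36 + 56.93 = 156.86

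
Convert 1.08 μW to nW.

1080 nW

micro = 10⁻⁶, nano = 10⁻⁹; factor is 10³.
1.08 × 10³ = 1080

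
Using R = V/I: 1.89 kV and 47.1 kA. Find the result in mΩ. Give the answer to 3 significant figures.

(1.89e3) / (47.1e3) = 0.040127 Ω

40.1 mΩ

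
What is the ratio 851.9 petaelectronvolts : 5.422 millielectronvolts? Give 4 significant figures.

(851.9 × 10^15) / (5.422 × 10^-3) = 157.12 × 10^18

157100000000000000000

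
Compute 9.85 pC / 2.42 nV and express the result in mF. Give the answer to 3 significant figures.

4.07 mF

(9.85 × 10⁻¹²) / (2.42 × 10⁻⁹) = 4.0702 × 10⁻³ F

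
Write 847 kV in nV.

kilo = 10³, nano = 10⁻⁹; factor is 10¹².
847 × 10¹² = 847000000000000

847000000000000 nV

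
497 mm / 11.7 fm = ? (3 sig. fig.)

42500000000000

(497e-3) / (11.7e-15) = 42.48e12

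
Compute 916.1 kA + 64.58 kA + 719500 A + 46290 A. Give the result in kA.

1746.47 kA

In kA:
  916.1 kA → 916.1
  64.58 kA → 64.58
  719500 A = 719500e-3 kA = 719.5
  46290 A = 46290e-3 kA = 46.29
Sum: 916.1 + 64.58 + 719.5 + 46.29 = 1746.47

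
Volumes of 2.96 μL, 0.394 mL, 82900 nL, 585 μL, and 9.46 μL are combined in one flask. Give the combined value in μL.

1074.32 μL

In μL:
  2.96 μL → 2.96
  0.394 mL = 0.394e3 μL = 394
  82900 nL = 82900e-3 μL = 82.9
  585 μL → 585
  9.46 μL → 9.46
Sum: 2.96 + 394 + 82.9 + 585 + 9.46 = 1074.32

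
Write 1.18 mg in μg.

milli = 1e-3, micro = 1e-6; factor is 1e3.
1.18 × 1e3 = 1180

1180 μg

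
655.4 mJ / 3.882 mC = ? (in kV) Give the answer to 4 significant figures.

(655.4 × 10^-3) / (3.882 × 10^-3) = 168.83 V

0.1688 kV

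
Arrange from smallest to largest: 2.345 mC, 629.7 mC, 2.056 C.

2.345 mC < 629.7 mC < 2.056 C

2.345 mC = 0.002345 C
629.7 mC = 0.6297 C
2.056 C = 2.056 C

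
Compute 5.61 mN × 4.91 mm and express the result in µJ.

27.5451 µJ

5.61 × 10^-3 × 4.91 × 10^-3 = 27.5451 × 10^-6 J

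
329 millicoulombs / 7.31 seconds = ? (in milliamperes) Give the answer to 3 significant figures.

(329e-3) / (7.31) = 45.007e-3 A

45.0 milliamperes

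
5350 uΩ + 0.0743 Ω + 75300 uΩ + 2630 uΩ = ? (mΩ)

In mΩ:
  5350 uΩ = 5350 × 10^-3 mΩ = 5.35
  0.0743 Ω = 0.0743 × 10^3 mΩ = 74.3
  75300 uΩ = 75300 × 10^-3 mΩ = 75.3
  2630 uΩ = 2630 × 10^-3 mΩ = 2.63
Sum: 5.35 + 74.3 + 75.3 + 2.63 = 157.58

157.58 mΩ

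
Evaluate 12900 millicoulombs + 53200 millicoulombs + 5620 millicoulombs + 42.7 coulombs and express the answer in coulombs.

114.42 coulombs

In coulombs:
  12900 millicoulombs = 12900 × 10^-3 coulombs = 12.9
  53200 millicoulombs = 53200 × 10^-3 coulombs = 53.2
  5620 millicoulombs = 5620 × 10^-3 coulombs = 5.62
  42.7 coulombs → 42.7
Sum: 12.9 + 53.2 + 5.62 + 42.7 = 114.42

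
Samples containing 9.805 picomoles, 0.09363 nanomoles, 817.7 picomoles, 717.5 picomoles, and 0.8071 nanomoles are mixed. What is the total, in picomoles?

2445.735 picomoles

In picomoles:
  9.805 picomoles → 9.805
  0.09363 nanomoles = 0.09363e3 picomoles = 93.63
  817.7 picomoles → 817.7
  717.5 picomoles → 717.5
  0.8071 nanomoles = 0.8071e3 picomoles = 807.1
Sum: 9.805 + 93.63 + 817.7 + 717.5 + 807.1 = 2445.735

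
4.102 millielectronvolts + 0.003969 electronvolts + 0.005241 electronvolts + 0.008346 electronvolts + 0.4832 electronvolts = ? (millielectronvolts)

In millielectronvolts:
  4.102 millielectronvolts → 4.102
  0.003969 electronvolts = 0.003969 × 10³ millielectronvolts = 3.969
  0.005241 electronvolts = 0.005241 × 10³ millielectronvolts = 5.241
  0.008346 electronvolts = 0.008346 × 10³ millielectronvolts = 8.346
  0.4832 electronvolts = 0.4832 × 10³ millielectronvolts = 483.2
Sum: 4.102 + 3.969 + 5.241 + 8.346 + 483.2 = 504.858

504.858 millielectronvolts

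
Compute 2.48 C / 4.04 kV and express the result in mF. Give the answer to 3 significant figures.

(2.48) / (4.04 × 10^3) = 0.61386 × 10^-3 F

0.614 mF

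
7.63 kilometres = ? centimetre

kilo = 10³, centi = 10⁻²; factor is 10⁵.
7.63 × 10⁵ = 763000

763000 centimetres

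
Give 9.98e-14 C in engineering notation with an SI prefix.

= 99.8e-15 C; 1e-15 is femto.

99.8 fC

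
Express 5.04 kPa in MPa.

kilo = 1e3, mega = 1e6; factor is 1e-3.
5.04 × 1e-3 = 0.00504

0.00504 MPa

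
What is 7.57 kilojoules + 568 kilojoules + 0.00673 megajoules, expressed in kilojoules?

In kilojoules:
  7.57 kilojoules → 7.57
  568 kilojoules → 568
  0.00673 megajoules = 0.00673e3 kilojoules = 6.73
Sum: 7.57 + 568 + 6.73 = 582.3

582.3 kilojoules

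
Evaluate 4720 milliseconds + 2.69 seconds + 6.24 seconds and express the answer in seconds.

13.65 seconds

In seconds:
  4720 milliseconds = 4720 × 10⁻³ seconds = 4.72
  2.69 seconds → 2.69
  6.24 seconds → 6.24
Sum: 4.72 + 2.69 + 6.24 = 13.65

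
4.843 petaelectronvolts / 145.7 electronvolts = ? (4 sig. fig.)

33240000000000

(4.843 × 10^15) / (145.7) = 0.03324 × 10^15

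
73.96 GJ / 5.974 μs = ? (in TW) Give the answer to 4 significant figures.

12380 TW

(73.96 × 10⁹) / (5.974 × 10⁻⁶) = 12.3803 × 10¹⁵ W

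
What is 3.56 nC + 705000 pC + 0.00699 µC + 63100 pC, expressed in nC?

778.65 nC

In nC:
  3.56 nC → 3.56
  705000 pC = 705000 × 10^-3 nC = 705
  0.00699 µC = 0.00699 × 10^3 nC = 6.99
  63100 pC = 63100 × 10^-3 nC = 63.1
Sum: 3.56 + 705 + 6.99 + 63.1 = 778.65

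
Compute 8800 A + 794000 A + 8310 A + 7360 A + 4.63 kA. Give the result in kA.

In kA:
  8800 A = 8800 × 10⁻³ kA = 8.8
  794000 A = 794000 × 10⁻³ kA = 794
  8310 A = 8310 × 10⁻³ kA = 8.31
  7360 A = 7360 × 10⁻³ kA = 7.36
  4.63 kA → 4.63
Sum: 8.8 + 794 + 8.31 + 7.36 + 4.63 = 823.1

823.1 kA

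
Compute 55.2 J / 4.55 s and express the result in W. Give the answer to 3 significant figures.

12.1 W

(55.2) / (4.55) = 12.132 W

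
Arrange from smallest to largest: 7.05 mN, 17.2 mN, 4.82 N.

7.05 mN = 0.00705 N
17.2 mN = 0.0172 N
4.82 N = 4.82 N

7.05 mN < 17.2 mN < 4.82 N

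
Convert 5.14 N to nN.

5140000000 nN

(no prefix) = 10^0, nano = 10^-9; factor is 10^9.
5.14 × 10^9 = 5140000000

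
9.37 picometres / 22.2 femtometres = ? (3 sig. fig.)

(9.37 × 10⁻¹²) / (22.2 × 10⁻¹⁵) = 0.4221 × 10³

422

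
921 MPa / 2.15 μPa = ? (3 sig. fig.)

(921 × 10⁶) / (2.15 × 10⁻⁶) = 428.4 × 10¹²

428000000000000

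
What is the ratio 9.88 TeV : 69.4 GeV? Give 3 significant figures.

(9.88 × 10¹²) / (69.4 × 10⁹) = 0.1424 × 10³

142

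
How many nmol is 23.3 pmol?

0.0233 nmol

pico = 10⁻¹², nano = 10⁻⁹; factor is 10⁻³.
23.3 × 10⁻³ = 0.0233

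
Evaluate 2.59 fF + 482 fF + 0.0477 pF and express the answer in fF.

532.29 fF

In fF:
  2.59 fF → 2.59
  482 fF → 482
  0.0477 pF = 0.0477 × 10³ fF = 47.7
Sum: 2.59 + 482 + 47.7 = 532.29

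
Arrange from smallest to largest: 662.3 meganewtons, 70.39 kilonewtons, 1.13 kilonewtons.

662.3 meganewtons = 662300000 newtons
70.39 kilonewtons = 70390 newtons
1.13 kilonewtons = 1130 newtons

1.13 kilonewtons < 70.39 kilonewtons < 662.3 meganewtons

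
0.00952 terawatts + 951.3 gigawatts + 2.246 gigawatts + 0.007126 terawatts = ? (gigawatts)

In gigawatts:
  0.00952 terawatts = 0.00952 × 10^3 gigawatts = 9.52
  951.3 gigawatts → 951.3
  2.246 gigawatts → 2.246
  0.007126 terawatts = 0.007126 × 10^3 gigawatts = 7.126
Sum: 9.52 + 951.3 + 2.246 + 7.126 = 970.192

970.192 gigawatts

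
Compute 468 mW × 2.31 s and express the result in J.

1.08108 J

468e-3 × 2.31 = 1081.08e-3 J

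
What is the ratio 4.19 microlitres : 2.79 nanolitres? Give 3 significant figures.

1500

(4.19 × 10⁻⁶) / (2.79 × 10⁻⁹) = 1.502 × 10³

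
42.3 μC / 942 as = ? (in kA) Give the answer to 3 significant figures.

(42.3e-6) / (942e-18) = 0.044904e12 A

44900000 kA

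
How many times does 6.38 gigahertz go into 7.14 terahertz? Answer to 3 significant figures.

1120

(7.14 × 10^12) / (6.38 × 10^9) = 1.119 × 10^3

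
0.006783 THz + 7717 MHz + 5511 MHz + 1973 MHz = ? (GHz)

21.984 GHz

In GHz:
  0.006783 THz = 0.006783 × 10^3 GHz = 6.783
  7717 MHz = 7717 × 10^-3 GHz = 7.717
  5511 MHz = 5511 × 10^-3 GHz = 5.511
  1973 MHz = 1973 × 10^-3 GHz = 1.973
Sum: 6.783 + 7.717 + 5.511 + 1.973 = 21.984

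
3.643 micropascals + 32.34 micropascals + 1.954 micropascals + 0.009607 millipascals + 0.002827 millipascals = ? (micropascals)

50.371 micropascals

In micropascals:
  3.643 micropascals → 3.643
  32.34 micropascals → 32.34
  1.954 micropascals → 1.954
  0.009607 millipascals = 0.009607e3 micropascals = 9.607
  0.002827 millipascals = 0.002827e3 micropascals = 2.827
Sum: 3.643 + 32.34 + 1.954 + 9.607 + 2.827 = 50.371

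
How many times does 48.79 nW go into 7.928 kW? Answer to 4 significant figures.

(7.928 × 10³) / (48.79 × 10⁻⁹) = 0.16249 × 10¹²

162500000000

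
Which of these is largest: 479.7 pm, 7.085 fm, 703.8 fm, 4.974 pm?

479.7 pm = 0.0000000004797 m
7.085 fm = 0.000000000000007085 m
703.8 fm = 0.0000000000007038 m
4.974 pm = 0.000000000004974 m

479.7 pm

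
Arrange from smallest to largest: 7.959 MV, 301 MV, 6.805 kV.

6.805 kV < 7.959 MV < 301 MV

7.959 MV = 7959000 V
301 MV = 301000000 V
6.805 kV = 6805 V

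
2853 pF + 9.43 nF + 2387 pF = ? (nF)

14.67 nF

In nF:
  2853 pF = 2853 × 10^-3 nF = 2.853
  9.43 nF → 9.43
  2387 pF = 2387 × 10^-3 nF = 2.387
Sum: 2.853 + 9.43 + 2.387 = 14.67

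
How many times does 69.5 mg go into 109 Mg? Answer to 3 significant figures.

1570000000

(109 × 10^6) / (69.5 × 10^-3) = 1.568 × 10^9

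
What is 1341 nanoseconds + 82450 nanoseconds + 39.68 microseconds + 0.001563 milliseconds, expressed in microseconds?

125.034 microseconds

In microseconds:
  1341 nanoseconds = 1341e-3 microseconds = 1.341
  82450 nanoseconds = 82450e-3 microseconds = 82.45
  39.68 microseconds → 39.68
  0.001563 milliseconds = 0.001563e3 microseconds = 1.563
Sum: 1.341 + 82.45 + 39.68 + 1.563 = 125.034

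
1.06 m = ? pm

1060000000000 pm

(no prefix) = 1e0, pico = 1e-12; factor is 1e12.
1.06 × 1e12 = 1060000000000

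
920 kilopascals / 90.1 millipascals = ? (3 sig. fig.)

10200000

(920e3) / (90.1e-3) = 10.21e6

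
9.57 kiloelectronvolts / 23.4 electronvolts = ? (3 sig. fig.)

(9.57 × 10^3) / (23.4) = 0.409 × 10^3

409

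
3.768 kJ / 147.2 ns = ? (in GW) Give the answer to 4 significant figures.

(3.768 × 10^3) / (147.2 × 10^-9) = 0.0255978 × 10^12 W

25.60 GW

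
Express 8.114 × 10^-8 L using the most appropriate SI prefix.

81.14 nL

= 81.14 × 10^-9 L; 10^-9 is nano.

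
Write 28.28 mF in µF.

28280 µF

milli = 1e-3, micro = 1e-6; factor is 1e3.
28.28 × 1e3 = 28280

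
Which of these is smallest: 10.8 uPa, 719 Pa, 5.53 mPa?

10.8 uPa = 0.0000108 Pa
719 Pa = 719 Pa
5.53 mPa = 0.00553 Pa

10.8 uPa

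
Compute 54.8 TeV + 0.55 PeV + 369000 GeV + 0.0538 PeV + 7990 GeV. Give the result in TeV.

In TeV:
  54.8 TeV → 54.8
  0.55 PeV = 0.55e3 TeV = 550
  369000 GeV = 369000e-3 TeV = 369
  0.0538 PeV = 0.0538e3 TeV = 53.8
  7990 GeV = 7990e-3 TeV = 7.99
Sum: 54.8 + 550 + 369 + 53.8 + 7.99 = 1035.59

1035.59 TeV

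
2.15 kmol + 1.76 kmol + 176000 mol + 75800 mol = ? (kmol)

255.71 kmol

In kmol:
  2.15 kmol → 2.15
  1.76 kmol → 1.76
  176000 mol = 176000 × 10⁻³ kmol = 176
  75800 mol = 75800 × 10⁻³ kmol = 75.8
Sum: 2.15 + 1.76 + 176 + 75.8 = 255.71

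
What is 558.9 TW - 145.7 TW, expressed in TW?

413.2 TW

In TW:
  558.9 TW → 558.9
  145.7 TW → 145.7
Difference: 558.9 - 145.7 = 413.2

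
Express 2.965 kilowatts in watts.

2965 watts

kilo = 1e3, (no prefix) = 1e0; factor is 1e3.
2.965 × 1e3 = 2965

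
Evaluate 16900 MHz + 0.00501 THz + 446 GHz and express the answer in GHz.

In GHz:
  16900 MHz = 16900 × 10⁻³ GHz = 16.9
  0.00501 THz = 0.00501 × 10³ GHz = 5.01
  446 GHz → 446
Sum: 16.9 + 5.01 + 446 = 467.91

467.91 GHz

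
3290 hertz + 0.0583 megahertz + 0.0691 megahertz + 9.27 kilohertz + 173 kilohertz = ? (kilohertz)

In kilohertz:
  3290 hertz = 3290 × 10^-3 kilohertz = 3.29
  0.0583 megahertz = 0.0583 × 10^3 kilohertz = 58.3
  0.0691 megahertz = 0.0691 × 10^3 kilohertz = 69.1
  9.27 kilohertz → 9.27
  173 kilohertz → 173
Sum: 3.29 + 58.3 + 69.1 + 9.27 + 173 = 312.96

312.96 kilohertz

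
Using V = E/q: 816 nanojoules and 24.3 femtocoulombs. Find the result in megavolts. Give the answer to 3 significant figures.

33.6 megavolts

(816e-9) / (24.3e-15) = 33.58e6 V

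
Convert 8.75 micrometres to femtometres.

8750000000 femtometres

micro = 10⁻⁶, femto = 10⁻¹⁵; factor is 10⁹.
8.75 × 10⁹ = 8750000000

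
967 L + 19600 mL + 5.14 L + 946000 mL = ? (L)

1937.74 L

In L:
  967 L → 967
  19600 mL = 19600 × 10^-3 L = 19.6
  5.14 L → 5.14
  946000 mL = 946000 × 10^-3 L = 946
Sum: 967 + 19.6 + 5.14 + 946 = 1937.74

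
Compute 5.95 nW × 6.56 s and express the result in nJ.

5.95 × 10^-9 × 6.56 = 39.032 × 10^-9 J

39.032 nJ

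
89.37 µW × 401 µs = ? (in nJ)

35.83737 nJ

89.37e-6 × 401e-6 = 35837.37e-12 J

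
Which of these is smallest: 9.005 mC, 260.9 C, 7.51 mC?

7.51 mC

9.005 mC = 0.009005 C
260.9 C = 260.9 C
7.51 mC = 0.00751 C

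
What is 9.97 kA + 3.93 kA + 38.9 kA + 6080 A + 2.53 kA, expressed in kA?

61.41 kA

In kA:
  9.97 kA → 9.97
  3.93 kA → 3.93
  38.9 kA → 38.9
  6080 A = 6080 × 10⁻³ kA = 6.08
  2.53 kA → 2.53
Sum: 9.97 + 3.93 + 38.9 + 6.08 + 2.53 = 61.41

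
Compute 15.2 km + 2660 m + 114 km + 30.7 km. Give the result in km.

162.56 km

In km:
  15.2 km → 15.2
  2660 m = 2660e-3 km = 2.66
  114 km → 114
  30.7 km → 30.7
Sum: 15.2 + 2.66 + 114 + 30.7 = 162.56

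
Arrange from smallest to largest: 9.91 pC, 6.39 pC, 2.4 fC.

2.4 fC < 6.39 pC < 9.91 pC

9.91 pC = 0.00000000000991 C
6.39 pC = 0.00000000000639 C
2.4 fC = 0.0000000000000024 C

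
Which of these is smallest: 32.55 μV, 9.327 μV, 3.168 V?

9.327 μV

32.55 μV = 0.00003255 V
9.327 μV = 0.000009327 V
3.168 V = 3.168 V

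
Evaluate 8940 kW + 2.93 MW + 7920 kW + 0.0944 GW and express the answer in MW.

In MW:
  8940 kW = 8940 × 10⁻³ MW = 8.94
  2.93 MW → 2.93
  7920 kW = 7920 × 10⁻³ MW = 7.92
  0.0944 GW = 0.0944 × 10³ MW = 94.4
Sum: 8.94 + 2.93 + 7.92 + 94.4 = 114.19

114.19 MW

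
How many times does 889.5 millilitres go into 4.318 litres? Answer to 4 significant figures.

4.854

(4.318) / (889.5 × 10⁻³) = 0.0048544 × 10³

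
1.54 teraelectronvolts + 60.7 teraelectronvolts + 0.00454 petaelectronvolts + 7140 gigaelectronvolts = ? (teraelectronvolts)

In teraelectronvolts:
  1.54 teraelectronvolts → 1.54
  60.7 teraelectronvolts → 60.7
  0.00454 petaelectronvolts = 0.00454 × 10³ teraelectronvolts = 4.54
  7140 gigaelectronvolts = 7140 × 10⁻³ teraelectronvolts = 7.14
Sum: 1.54 + 60.7 + 4.54 + 7.14 = 73.92

73.92 teraelectronvolts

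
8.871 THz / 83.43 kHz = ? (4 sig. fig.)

(8.871 × 10^12) / (83.43 × 10^3) = 0.10633 × 10^9

106300000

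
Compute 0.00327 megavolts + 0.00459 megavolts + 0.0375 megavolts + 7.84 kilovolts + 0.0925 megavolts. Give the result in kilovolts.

145.7 kilovolts

In kilovolts:
  0.00327 megavolts = 0.00327e3 kilovolts = 3.27
  0.00459 megavolts = 0.00459e3 kilovolts = 4.59
  0.0375 megavolts = 0.0375e3 kilovolts = 37.5
  7.84 kilovolts → 7.84
  0.0925 megavolts = 0.0925e3 kilovolts = 92.5
Sum: 3.27 + 4.59 + 37.5 + 7.84 + 92.5 = 145.7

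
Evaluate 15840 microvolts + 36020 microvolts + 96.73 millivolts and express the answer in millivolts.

148.59 millivolts

In millivolts:
  15840 microvolts = 15840e-3 millivolts = 15.84
  36020 microvolts = 36020e-3 millivolts = 36.02
  96.73 millivolts → 96.73
Sum: 15.84 + 36.02 + 96.73 = 148.59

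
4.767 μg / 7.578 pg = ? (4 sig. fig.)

(4.767 × 10⁻⁶) / (7.578 × 10⁻¹²) = 0.62906 × 10⁶

629100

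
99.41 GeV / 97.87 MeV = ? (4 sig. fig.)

(99.41e9) / (97.87e6) = 1.0157e3

1016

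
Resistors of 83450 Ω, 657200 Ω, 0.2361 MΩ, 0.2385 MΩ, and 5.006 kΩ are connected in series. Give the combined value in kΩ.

1220.256 kΩ

In kΩ:
  83450 Ω = 83450 × 10^-3 kΩ = 83.45
  657200 Ω = 657200 × 10^-3 kΩ = 657.2
  0.2361 MΩ = 0.2361 × 10^3 kΩ = 236.1
  0.2385 MΩ = 0.2385 × 10^3 kΩ = 238.5
  5.006 kΩ → 5.006
Sum: 83.45 + 657.2 + 236.1 + 238.5 + 5.006 = 1220.256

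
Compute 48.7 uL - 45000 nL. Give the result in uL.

In uL:
  48.7 uL → 48.7
  45000 nL = 45000 × 10⁻³ uL = 45
Difference: 48.7 - 45 = 3.7

3.7 uL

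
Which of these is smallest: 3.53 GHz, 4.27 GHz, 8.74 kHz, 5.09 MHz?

8.74 kHz

3.53 GHz = 3530000000 Hz
4.27 GHz = 4270000000 Hz
8.74 kHz = 8740 Hz
5.09 MHz = 5090000 Hz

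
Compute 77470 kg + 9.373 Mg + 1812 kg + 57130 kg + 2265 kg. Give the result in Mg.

In Mg:
  77470 kg = 77470e-3 Mg = 77.47
  9.373 Mg → 9.373
  1812 kg = 1812e-3 Mg = 1.812
  57130 kg = 57130e-3 Mg = 57.13
  2265 kg = 2265e-3 Mg = 2.265
Sum: 77.47 + 9.373 + 1.812 + 57.13 + 2.265 = 148.05

148.05 Mg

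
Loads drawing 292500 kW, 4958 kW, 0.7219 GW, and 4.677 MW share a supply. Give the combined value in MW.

1024.035 MW

In MW:
  292500 kW = 292500 × 10⁻³ MW = 292.5
  4958 kW = 4958 × 10⁻³ MW = 4.958
  0.7219 GW = 0.7219 × 10³ MW = 721.9
  4.677 MW → 4.677
Sum: 292.5 + 4.958 + 721.9 + 4.677 = 1024.035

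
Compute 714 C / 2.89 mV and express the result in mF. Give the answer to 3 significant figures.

247000000 mF

(714) / (2.89e-3) = 247.06e3 F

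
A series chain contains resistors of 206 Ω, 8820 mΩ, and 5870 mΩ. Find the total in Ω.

220.69 Ω

In Ω:
  206 Ω → 206
  8820 mΩ = 8820e-3 Ω = 8.82
  5870 mΩ = 5870e-3 Ω = 5.87
Sum: 206 + 8.82 + 5.87 = 220.69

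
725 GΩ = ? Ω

giga = 10⁹, (no prefix) = 10⁰; factor is 10⁹.
725 × 10⁹ = 725000000000

725000000000 Ω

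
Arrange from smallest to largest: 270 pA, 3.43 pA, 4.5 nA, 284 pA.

3.43 pA < 270 pA < 284 pA < 4.5 nA

270 pA = 0.00000000027 A
3.43 pA = 0.00000000000343 A
4.5 nA = 0.0000000045 A
284 pA = 0.000000000284 A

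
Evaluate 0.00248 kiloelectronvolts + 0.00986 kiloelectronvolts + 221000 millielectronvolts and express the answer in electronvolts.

In electronvolts:
  0.00248 kiloelectronvolts = 0.00248e3 electronvolts = 2.48
  0.00986 kiloelectronvolts = 0.00986e3 electronvolts = 9.86
  221000 millielectronvolts = 221000e-3 electronvolts = 221
Sum: 2.48 + 9.86 + 221 = 233.34

233.34 electronvolts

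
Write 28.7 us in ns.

micro = 10^-6, nano = 10^-9; factor is 10^3.
28.7 × 10^3 = 28700

28700 ns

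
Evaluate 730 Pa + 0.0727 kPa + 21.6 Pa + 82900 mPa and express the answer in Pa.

907.2 Pa

In Pa:
  730 Pa → 730
  0.0727 kPa = 0.0727 × 10³ Pa = 72.7
  21.6 Pa → 21.6
  82900 mPa = 82900 × 10⁻³ Pa = 82.9
Sum: 730 + 72.7 + 21.6 + 82.9 = 907.2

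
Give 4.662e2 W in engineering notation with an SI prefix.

= 466.2 W; mantissa already in [1, 1000).

466.2 W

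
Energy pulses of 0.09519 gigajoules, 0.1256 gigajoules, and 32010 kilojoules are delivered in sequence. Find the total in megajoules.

252.8 megajoules

In megajoules:
  0.09519 gigajoules = 0.09519e3 megajoules = 95.19
  0.1256 gigajoules = 0.1256e3 megajoules = 125.6
  32010 kilojoules = 32010e-3 megajoules = 32.01
Sum: 95.19 + 125.6 + 32.01 = 252.8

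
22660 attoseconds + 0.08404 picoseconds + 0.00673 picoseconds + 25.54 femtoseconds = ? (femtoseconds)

In femtoseconds:
  22660 attoseconds = 22660e-3 femtoseconds = 22.66
  0.08404 picoseconds = 0.08404e3 femtoseconds = 84.04
  0.00673 picoseconds = 0.00673e3 femtoseconds = 6.73
  25.54 femtoseconds → 25.54
Sum: 22.66 + 84.04 + 6.73 + 25.54 = 138.97

138.97 femtoseconds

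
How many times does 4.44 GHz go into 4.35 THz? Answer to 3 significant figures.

(4.35e12) / (4.44e9) = 0.9797e3

980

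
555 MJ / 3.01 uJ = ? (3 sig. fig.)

(555 × 10^6) / (3.01 × 10^-6) = 184.4 × 10^12

184000000000000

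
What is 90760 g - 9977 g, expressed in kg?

In kg:
  90760 g = 90760 × 10^-3 kg = 90.76
  9977 g = 9977 × 10^-3 kg = 9.977
Difference: 90.76 - 9.977 = 80.783

80.783 kg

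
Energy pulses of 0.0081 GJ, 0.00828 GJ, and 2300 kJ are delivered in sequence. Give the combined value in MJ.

In MJ:
  0.0081 GJ = 0.0081 × 10³ MJ = 8.1
  0.00828 GJ = 0.00828 × 10³ MJ = 8.28
  2300 kJ = 2300 × 10⁻³ MJ = 2.3
Sum: 8.1 + 8.28 + 2.3 = 18.68

18.68 MJ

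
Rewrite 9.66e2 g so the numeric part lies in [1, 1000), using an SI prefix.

= 966 g; mantissa already in [1, 1000).

966 g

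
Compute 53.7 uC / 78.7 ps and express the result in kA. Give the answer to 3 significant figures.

682 kA

(53.7 × 10⁻⁶) / (78.7 × 10⁻¹²) = 0.68234 × 10⁶ A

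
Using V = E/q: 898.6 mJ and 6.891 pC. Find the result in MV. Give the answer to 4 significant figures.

130400 MV

(898.6e-3) / (6.891e-12) = 130.402e9 V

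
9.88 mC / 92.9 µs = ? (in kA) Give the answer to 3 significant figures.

(9.88e-3) / (92.9e-6) = 0.10635e3 A

0.106 kA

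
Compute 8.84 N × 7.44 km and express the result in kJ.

65.7696 kJ

8.84 × 7.44e3 = 65.7696e3 J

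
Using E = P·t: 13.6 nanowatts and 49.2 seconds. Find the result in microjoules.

13.6 × 10^-9 × 49.2 = 669.12 × 10^-9 J

0.66912 microjoules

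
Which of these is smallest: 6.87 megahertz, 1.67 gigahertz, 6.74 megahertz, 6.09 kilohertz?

6.09 kilohertz

6.87 megahertz = 6870000 hertz
1.67 gigahertz = 1670000000 hertz
6.74 megahertz = 6740000 hertz
6.09 kilohertz = 6090 hertz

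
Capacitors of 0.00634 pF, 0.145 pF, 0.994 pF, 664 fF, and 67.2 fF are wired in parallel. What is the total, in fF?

In fF:
  0.00634 pF = 0.00634e3 fF = 6.34
  0.145 pF = 0.145e3 fF = 145
  0.994 pF = 0.994e3 fF = 994
  664 fF → 664
  67.2 fF → 67.2
Sum: 6.34 + 145 + 994 + 664 + 67.2 = 1876.54

1876.54 fF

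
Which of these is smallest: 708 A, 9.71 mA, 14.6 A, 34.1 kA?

708 A = 708 A
9.71 mA = 0.00971 A
14.6 A = 14.6 A
34.1 kA = 34100 A

9.71 mA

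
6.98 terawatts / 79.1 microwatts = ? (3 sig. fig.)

88200000000000000

(6.98 × 10^12) / (79.1 × 10^-6) = 0.08824 × 10^18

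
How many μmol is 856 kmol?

856000000000 μmol

kilo = 10³, micro = 10⁻⁶; factor is 10⁹.
856 × 10⁹ = 856000000000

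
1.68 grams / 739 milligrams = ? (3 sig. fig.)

(1.68) / (739e-3) = 0.002273e3

2.27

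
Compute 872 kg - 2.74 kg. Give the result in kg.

In kg:
  872 kg → 872
  2.74 kg → 2.74
Difference: 872 - 2.74 = 869.26

869.26 kg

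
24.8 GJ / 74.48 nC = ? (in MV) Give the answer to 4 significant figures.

(24.8e9) / (74.48e-9) = 0.332975e18 V

333000000000 MV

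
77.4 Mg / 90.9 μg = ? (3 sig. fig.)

(77.4 × 10⁶) / (90.9 × 10⁻⁶) = 0.8515 × 10¹²

851000000000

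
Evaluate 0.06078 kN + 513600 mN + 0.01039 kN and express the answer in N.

In N:
  0.06078 kN = 0.06078 × 10^3 N = 60.78
  513600 mN = 513600 × 10^-3 N = 513.6
  0.01039 kN = 0.01039 × 10^3 N = 10.39
Sum: 60.78 + 513.6 + 10.39 = 584.77

584.77 N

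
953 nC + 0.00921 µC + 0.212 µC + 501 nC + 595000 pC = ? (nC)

In nC:
  953 nC → 953
  0.00921 µC = 0.00921 × 10^3 nC = 9.21
  0.212 µC = 0.212 × 10^3 nC = 212
  501 nC → 501
  595000 pC = 595000 × 10^-3 nC = 595
Sum: 953 + 9.21 + 212 + 501 + 595 = 2270.21

2270.21 nC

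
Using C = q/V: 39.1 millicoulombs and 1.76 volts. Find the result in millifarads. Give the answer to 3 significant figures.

22.2 millifarads

(39.1e-3) / (1.76) = 22.216e-3 F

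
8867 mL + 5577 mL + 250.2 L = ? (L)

In L:
  8867 mL = 8867 × 10^-3 L = 8.867
  5577 mL = 5577 × 10^-3 L = 5.577
  250.2 L → 250.2
Sum: 8.867 + 5.577 + 250.2 = 264.644

264.644 L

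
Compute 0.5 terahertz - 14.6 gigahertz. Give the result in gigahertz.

In gigahertz:
  0.5 terahertz = 0.5 × 10^3 gigahertz = 500
  14.6 gigahertz → 14.6
Difference: 500 - 14.6 = 485.4

485.4 gigahertz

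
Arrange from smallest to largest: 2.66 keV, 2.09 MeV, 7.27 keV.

2.66 keV = 2660 eV
2.09 MeV = 2090000 eV
7.27 keV = 7270 eV

2.66 keV < 7.27 keV < 2.09 MeV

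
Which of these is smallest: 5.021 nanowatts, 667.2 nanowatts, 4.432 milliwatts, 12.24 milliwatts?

5.021 nanowatts = 0.000000005021 watts
667.2 nanowatts = 0.0000006672 watts
4.432 milliwatts = 0.004432 watts
12.24 milliwatts = 0.01224 watts

5.021 nanowatts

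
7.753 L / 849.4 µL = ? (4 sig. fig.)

9128

(7.753) / (849.4 × 10⁻⁶) = 0.0091276 × 10⁶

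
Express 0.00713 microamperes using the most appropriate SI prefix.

7.13 nanoamperes

= 7.13 × 10⁻⁹ amperes; 10⁻⁹ is nano.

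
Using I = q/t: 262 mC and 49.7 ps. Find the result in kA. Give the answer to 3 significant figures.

5270000 kA

(262e-3) / (49.7e-12) = 5.2716e9 A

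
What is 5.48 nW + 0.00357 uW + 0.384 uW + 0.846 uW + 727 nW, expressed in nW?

1966.05 nW

In nW:
  5.48 nW → 5.48
  0.00357 uW = 0.00357 × 10^3 nW = 3.57
  0.384 uW = 0.384 × 10^3 nW = 384
  0.846 uW = 0.846 × 10^3 nW = 846
  727 nW → 727
Sum: 5.48 + 3.57 + 384 + 846 + 727 = 1966.05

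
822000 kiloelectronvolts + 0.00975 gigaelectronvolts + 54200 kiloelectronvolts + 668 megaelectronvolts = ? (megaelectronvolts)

In megaelectronvolts:
  822000 kiloelectronvolts = 822000e-3 megaelectronvolts = 822
  0.00975 gigaelectronvolts = 0.00975e3 megaelectronvolts = 9.75
  54200 kiloelectronvolts = 54200e-3 megaelectronvolts = 54.2
  668 megaelectronvolts → 668
Sum: 822 + 9.75 + 54.2 + 668 = 1553.95

1553.95 megaelectronvolts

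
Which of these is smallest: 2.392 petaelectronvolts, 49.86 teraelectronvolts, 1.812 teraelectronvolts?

1.812 teraelectronvolts

2.392 petaelectronvolts = 2392000000000000 electronvolts
49.86 teraelectronvolts = 49860000000000 electronvolts
1.812 teraelectronvolts = 1812000000000 electronvolts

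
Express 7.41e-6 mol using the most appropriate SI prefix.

7.41 umol

= 7.41e-6 mol; 1e-6 is micro.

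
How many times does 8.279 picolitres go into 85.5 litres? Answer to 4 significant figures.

(85.5) / (8.279 × 10⁻¹²) = 10.327 × 10¹²

10330000000000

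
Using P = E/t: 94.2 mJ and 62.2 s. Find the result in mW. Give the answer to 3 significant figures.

1.51 mW

(94.2e-3) / (62.2) = 1.5145e-3 W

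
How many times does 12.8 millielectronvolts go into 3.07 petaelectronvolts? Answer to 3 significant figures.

240000000000000000

(3.07 × 10¹⁵) / (12.8 × 10⁻³) = 0.2398 × 10¹⁸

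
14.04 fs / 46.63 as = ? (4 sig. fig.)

301.1

(14.04 × 10^-15) / (46.63 × 10^-18) = 0.30109 × 10^3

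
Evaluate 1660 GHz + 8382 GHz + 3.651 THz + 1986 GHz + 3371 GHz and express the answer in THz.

19.05 THz

In THz:
  1660 GHz = 1660 × 10^-3 THz = 1.66
  8382 GHz = 8382 × 10^-3 THz = 8.382
  3.651 THz → 3.651
  1986 GHz = 1986 × 10^-3 THz = 1.986
  3371 GHz = 3371 × 10^-3 THz = 3.371
Sum: 1.66 + 8.382 + 3.651 + 1.986 + 3.371 = 19.05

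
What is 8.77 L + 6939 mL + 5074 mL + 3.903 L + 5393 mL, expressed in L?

30.079 L

In L:
  8.77 L → 8.77
  6939 mL = 6939e-3 L = 6.939
  5074 mL = 5074e-3 L = 5.074
  3.903 L → 3.903
  5393 mL = 5393e-3 L = 5.393
Sum: 8.77 + 6.939 + 5.074 + 3.903 + 5.393 = 30.079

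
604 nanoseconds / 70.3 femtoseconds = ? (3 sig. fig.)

8590000

(604e-9) / (70.3e-15) = 8.592e6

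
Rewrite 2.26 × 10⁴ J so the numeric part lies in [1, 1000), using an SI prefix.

22.6 kJ

= 22.6 × 10³ J; 10³ is kilo.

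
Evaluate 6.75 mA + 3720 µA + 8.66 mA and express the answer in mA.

19.13 mA

In mA:
  6.75 mA → 6.75
  3720 µA = 3720e-3 mA = 3.72
  8.66 mA → 8.66
Sum: 6.75 + 3.72 + 8.66 = 19.13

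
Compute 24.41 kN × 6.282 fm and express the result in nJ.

24.41 × 10³ × 6.282 × 10⁻¹⁵ = 153.34362 × 10⁻¹² J

0.15334362 nJ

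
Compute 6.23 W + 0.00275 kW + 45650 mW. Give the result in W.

In W:
  6.23 W → 6.23
  0.00275 kW = 0.00275e3 W = 2.75
  45650 mW = 45650e-3 W = 45.65
Sum: 6.23 + 2.75 + 45.65 = 54.63

54.63 W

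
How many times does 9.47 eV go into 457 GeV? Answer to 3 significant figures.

48300000000

(457 × 10⁹) / (9.47) = 48.26 × 10⁹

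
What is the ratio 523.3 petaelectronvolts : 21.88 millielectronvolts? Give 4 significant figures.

23920000000000000000

(523.3 × 10¹⁵) / (21.88 × 10⁻³) = 23.917 × 10¹⁸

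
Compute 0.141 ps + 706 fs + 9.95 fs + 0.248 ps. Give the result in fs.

1104.95 fs

In fs:
  0.141 ps = 0.141 × 10^3 fs = 141
  706 fs → 706
  9.95 fs → 9.95
  0.248 ps = 0.248 × 10^3 fs = 248
Sum: 141 + 706 + 9.95 + 248 = 1104.95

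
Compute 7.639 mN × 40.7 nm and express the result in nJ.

7.639 × 10^-3 × 40.7 × 10^-9 = 310.9073 × 10^-12 J

0.3109073 nJ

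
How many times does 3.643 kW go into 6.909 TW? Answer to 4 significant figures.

1897000000

(6.909 × 10¹²) / (3.643 × 10³) = 1.8965 × 10⁹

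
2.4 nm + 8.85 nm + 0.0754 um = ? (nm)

In nm:
  2.4 nm → 2.4
  8.85 nm → 8.85
  0.0754 um = 0.0754 × 10³ nm = 75.4
Sum: 2.4 + 8.85 + 75.4 = 86.65

86.65 nm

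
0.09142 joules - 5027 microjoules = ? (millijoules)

86.393 millijoules

In millijoules:
  0.09142 joules = 0.09142e3 millijoules = 91.42
  5027 microjoules = 5027e-3 millijoules = 5.027
Difference: 91.42 - 5.027 = 86.393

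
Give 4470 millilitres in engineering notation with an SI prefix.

= 4.47 litres; mantissa already in [1, 1000).

4.47 litres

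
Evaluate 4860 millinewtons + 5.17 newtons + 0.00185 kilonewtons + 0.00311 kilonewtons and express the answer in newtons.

In newtons:
  4860 millinewtons = 4860 × 10^-3 newtons = 4.86
  5.17 newtons → 5.17
  0.00185 kilonewtons = 0.00185 × 10^3 newtons = 1.85
  0.00311 kilonewtons = 0.00311 × 10^3 newtons = 3.11
Sum: 4.86 + 5.17 + 1.85 + 3.11 = 14.99

14.99 newtons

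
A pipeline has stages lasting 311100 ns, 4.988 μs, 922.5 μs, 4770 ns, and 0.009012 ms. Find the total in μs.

In μs:
  311100 ns = 311100e-3 μs = 311.1
  4.988 μs → 4.988
  922.5 μs → 922.5
  4770 ns = 4770e-3 μs = 4.77
  0.009012 ms = 0.009012e3 μs = 9.012
Sum: 311.1 + 4.988 + 922.5 + 4.77 + 9.012 = 1252.37

1252.37 μs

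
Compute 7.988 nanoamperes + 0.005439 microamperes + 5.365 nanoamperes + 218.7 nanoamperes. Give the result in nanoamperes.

237.492 nanoamperes

In nanoamperes:
  7.988 nanoamperes → 7.988
  0.005439 microamperes = 0.005439 × 10^3 nanoamperes = 5.439
  5.365 nanoamperes → 5.365
  218.7 nanoamperes → 218.7
Sum: 7.988 + 5.439 + 5.365 + 218.7 = 237.492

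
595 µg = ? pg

595000000 pg

micro = 10^-6, pico = 10^-12; factor is 10^6.
595 × 10^6 = 595000000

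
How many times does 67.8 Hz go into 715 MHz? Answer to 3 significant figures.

10500000

(715 × 10⁶) / (67.8) = 10.55 × 10⁶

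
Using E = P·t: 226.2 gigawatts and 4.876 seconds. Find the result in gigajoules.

226.2 × 10^9 × 4.876 = 1102.9512 × 10^9 J

1102.9512 gigajoules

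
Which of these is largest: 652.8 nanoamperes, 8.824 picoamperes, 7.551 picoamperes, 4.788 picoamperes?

652.8 nanoamperes = 0.0000006528 amperes
8.824 picoamperes = 0.000000000008824 amperes
7.551 picoamperes = 0.000000000007551 amperes
4.788 picoamperes = 0.000000000004788 amperes

652.8 nanoamperes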